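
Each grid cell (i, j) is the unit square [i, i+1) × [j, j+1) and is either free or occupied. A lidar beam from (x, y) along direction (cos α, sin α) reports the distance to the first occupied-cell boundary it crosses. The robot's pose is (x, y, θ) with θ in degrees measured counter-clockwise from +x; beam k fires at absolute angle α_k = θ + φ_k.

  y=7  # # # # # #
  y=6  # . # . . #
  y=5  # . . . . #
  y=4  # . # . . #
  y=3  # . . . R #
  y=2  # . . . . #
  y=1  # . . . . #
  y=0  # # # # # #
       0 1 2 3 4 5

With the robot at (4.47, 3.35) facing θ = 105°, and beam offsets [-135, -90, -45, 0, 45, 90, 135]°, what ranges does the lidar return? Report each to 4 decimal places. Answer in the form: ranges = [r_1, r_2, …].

ranges = [0.6120, 0.5487, 1.0600, 3.7788, 1.6974, 3.5924, 2.7135]

beam 1: φ=-135°, α=330°
  dir = (cos 330°, sin 330°) = (0.8660, -0.5000); from cell (4,3)
  next x-line at t=0.6120, next y-line at t=0.7000; Δt_x=1.1547, Δt_y=2.0000
    x: enter (5,3) at t=0.6120 ← occupied
  → r_1 = 0.6120
beam 2: φ=-90°, α=15°
  dir = (cos 15°, sin 15°) = (0.9659, 0.2588); from cell (4,3)
  next x-line at t=0.5487, next y-line at t=2.5114; Δt_x=1.0353, Δt_y=3.8637
    x: enter (5,3) at t=0.5487 ← occupied
  → r_2 = 0.5487
beam 3: φ=-45°, α=60°
  dir = (cos 60°, sin 60°) = (0.5000, 0.8660); from cell (4,3)
  next x-line at t=1.0600, next y-line at t=0.7506; Δt_x=2.0000, Δt_y=1.1547
    y: enter (4,4) at t=0.7506
    x: enter (5,4) at t=1.0600 ← occupied
  → r_3 = 1.0600
beam 4: φ=0°, α=105°
  dir = (cos 105°, sin 105°) = (-0.2588, 0.9659); from cell (4,3)
  next x-line at t=1.8159, next y-line at t=0.6729; Δt_x=3.8637, Δt_y=1.0353
    y: enter (4,4) at t=0.6729
    y: enter (4,5) at t=1.7082
    x: enter (3,5) at t=1.8159
    y: enter (3,6) at t=2.7435
    y: enter (3,7) at t=3.7788 ← occupied
  → r_4 = 3.7788
beam 5: φ=45°, α=150°
  dir = (cos 150°, sin 150°) = (-0.8660, 0.5000); from cell (4,3)
  next x-line at t=0.5427, next y-line at t=1.3000; Δt_x=1.1547, Δt_y=2.0000
    x: enter (3,3) at t=0.5427
    y: enter (3,4) at t=1.3000
    x: enter (2,4) at t=1.6974 ← occupied
  → r_5 = 1.6974
beam 6: φ=90°, α=195°
  dir = (cos 195°, sin 195°) = (-0.9659, -0.2588); from cell (4,3)
  next x-line at t=0.4866, next y-line at t=1.3523; Δt_x=1.0353, Δt_y=3.8637
    x: enter (3,3) at t=0.4866
    y: enter (3,2) at t=1.3523
    x: enter (2,2) at t=1.5219
    x: enter (1,2) at t=2.5571
    x: enter (0,2) at t=3.5924 ← occupied
  → r_6 = 3.5924
beam 7: φ=135°, α=240°
  dir = (cos 240°, sin 240°) = (-0.5000, -0.8660); from cell (4,3)
  next x-line at t=0.9400, next y-line at t=0.4041; Δt_x=2.0000, Δt_y=1.1547
    y: enter (4,2) at t=0.4041
    x: enter (3,2) at t=0.9400
    y: enter (3,1) at t=1.5588
    y: enter (3,0) at t=2.7135 ← occupied
  → r_7 = 2.7135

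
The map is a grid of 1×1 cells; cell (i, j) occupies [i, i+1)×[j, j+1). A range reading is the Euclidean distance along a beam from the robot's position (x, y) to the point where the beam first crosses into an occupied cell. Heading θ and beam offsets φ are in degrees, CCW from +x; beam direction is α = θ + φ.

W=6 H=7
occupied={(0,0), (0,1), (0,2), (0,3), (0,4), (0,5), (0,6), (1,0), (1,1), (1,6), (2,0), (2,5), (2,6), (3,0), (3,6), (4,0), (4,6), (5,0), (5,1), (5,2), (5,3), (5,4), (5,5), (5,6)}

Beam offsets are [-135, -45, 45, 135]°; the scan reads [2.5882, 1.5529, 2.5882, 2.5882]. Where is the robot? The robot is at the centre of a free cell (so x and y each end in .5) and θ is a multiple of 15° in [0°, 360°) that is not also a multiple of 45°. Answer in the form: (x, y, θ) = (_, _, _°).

The pose lattice has 18·16 = 288 candidates. Test each by forward raycasting.
  (4.5, 3.5, 300°): beam 1 = 3.6235 ≠ 2.5882 ✗
  (1.5, 4.5, 210°): beam 1 = 1.5529 ≠ 2.5882 ✗
  (3.5, 5.5, 15°): beam 1 = 4.0415 ≠ 2.5882 ✗
  (3.5, 2.5, 105°): beam 1 = 1.7321 ≠ 2.5882 ✗
  …
  (3.5, 3.5, 30°): r_1=2.5882, r_2=1.5529, r_3=2.5882, r_4=2.5882 — all match ✓
Only this pose fits every beam.

(x, y, θ) = (3.5, 3.5, 30°)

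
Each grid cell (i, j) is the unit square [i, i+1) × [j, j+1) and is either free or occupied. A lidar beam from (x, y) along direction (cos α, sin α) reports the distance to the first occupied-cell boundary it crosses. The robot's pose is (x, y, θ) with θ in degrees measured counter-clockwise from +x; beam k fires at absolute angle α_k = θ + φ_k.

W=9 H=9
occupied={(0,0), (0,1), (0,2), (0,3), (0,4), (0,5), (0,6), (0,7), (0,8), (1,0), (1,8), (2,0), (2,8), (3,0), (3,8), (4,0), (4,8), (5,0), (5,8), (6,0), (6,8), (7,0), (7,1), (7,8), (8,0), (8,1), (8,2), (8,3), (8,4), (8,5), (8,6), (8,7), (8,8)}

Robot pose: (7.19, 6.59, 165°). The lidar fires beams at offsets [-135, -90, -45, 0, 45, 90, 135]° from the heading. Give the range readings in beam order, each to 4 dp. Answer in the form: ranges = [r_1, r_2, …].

ranges = [0.9353, 1.4597, 1.6281, 5.4478, 7.1476, 5.7872, 1.6200]

beam 1: φ=-135°, α=30°
  cosα=0.8660 sinα=0.5000 | (7,6) | tMaxX 0.9353 tMaxY 0.8200 | tΔX 1.1547 tΔY 2.0000
    t=0.8200 [y] (7,7)
    t=0.9353 [x] (8,7) — stop
  → r_1 = 0.9353
beam 2: φ=-90°, α=75°
  cosα=0.2588 sinα=0.9659 | (7,6) | tMaxX 3.1296 tMaxY 0.4245 | tΔX 3.8637 tΔY 1.0353
    t=0.4245 [y] (7,7)
    t=1.4597 [y] (7,8) — stop
  → r_2 = 1.4597
beam 3: φ=-45°, α=120°
  cosα=-0.5000 sinα=0.8660 | (7,6) | tMaxX 0.3800 tMaxY 0.4734 | tΔX 2.0000 tΔY 1.1547
    t=0.3800 [x] (6,6)
    t=0.4734 [y] (6,7)
    t=1.6281 [y] (6,8) — stop
  → r_3 = 1.6281
beam 4: φ=0°, α=165°
  cosα=-0.9659 sinα=0.2588 | (7,6) | tMaxX 0.1967 tMaxY 1.5841 | tΔX 1.0353 tΔY 3.8637
    t=0.1967 [x] (6,6)
    t=1.2320 [x] (5,6)
    t=1.5841 [y] (5,7)
    t=2.2673 [x] (4,7)
    t=3.3025 [x] (3,7)
    t=4.3378 [x] (2,7)
    t=5.3731 [x] (1,7)
    t=5.4478 [y] (1,8) — stop
  → r_4 = 5.4478
beam 5: φ=45°, α=210°
  cosα=-0.8660 sinα=-0.5000 | (7,6) | tMaxX 0.2194 tMaxY 1.1800 | tΔX 1.1547 tΔY 2.0000
    t=0.2194 [x] (6,6)
    t=1.1800 [y] (6,5)
    t=1.3741 [x] (5,5)
    t=2.5288 [x] (4,5)
    t=3.1800 [y] (4,4)
    t=3.6835 [x] (3,4)
    t=4.8382 [x] (2,4)
    t=5.1800 [y] (2,3)
    t=5.9929 [x] (1,3)
    t=7.1476 [x] (0,3) — stop
  → r_5 = 7.1476
beam 6: φ=90°, α=255°
  cosα=-0.2588 sinα=-0.9659 | (7,6) | tMaxX 0.7341 tMaxY 0.6108 | tΔX 3.8637 tΔY 1.0353
    t=0.6108 [y] (7,5)
    t=0.7341 [x] (6,5)
    t=1.6461 [y] (6,4)
    t=2.6814 [y] (6,3)
    t=3.7166 [y] (6,2)
    t=4.5978 [x] (5,2)
    t=4.7519 [y] (5,1)
    t=5.7872 [y] (5,0) — stop
  → r_6 = 5.7872
beam 7: φ=135°, α=300°
  cosα=0.5000 sinα=-0.8660 | (7,6) | tMaxX 1.6200 tMaxY 0.6813 | tΔX 2.0000 tΔY 1.1547
    t=0.6813 [y] (7,5)
    t=1.6200 [x] (8,5) — stop
  → r_7 = 1.6200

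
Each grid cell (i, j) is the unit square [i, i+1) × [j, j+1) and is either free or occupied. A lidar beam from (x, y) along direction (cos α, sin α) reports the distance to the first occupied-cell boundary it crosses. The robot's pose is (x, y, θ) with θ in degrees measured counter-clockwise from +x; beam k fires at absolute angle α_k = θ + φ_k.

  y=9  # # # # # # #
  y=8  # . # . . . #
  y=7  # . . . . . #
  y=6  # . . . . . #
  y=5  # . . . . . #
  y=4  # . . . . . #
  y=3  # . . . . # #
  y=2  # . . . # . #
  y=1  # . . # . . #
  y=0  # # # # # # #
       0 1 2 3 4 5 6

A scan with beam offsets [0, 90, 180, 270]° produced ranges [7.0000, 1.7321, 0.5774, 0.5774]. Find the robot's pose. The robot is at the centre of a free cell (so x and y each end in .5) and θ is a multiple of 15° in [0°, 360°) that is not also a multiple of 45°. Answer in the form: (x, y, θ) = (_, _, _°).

Enumerate (i+0.5, j+0.5, θ) over the 36 free cells and 16 admissible headings. For each, cast all 4 beams and compare to the given ranges.
  (2.5, 5.5, 120°): beam 1 = 3.0000 ≠ 7.0000 ✗
  (2.5, 7.5, 15°): beam 1 = 3.6235 ≠ 7.0000 ✗
  (2.5, 4.5, 60°): beam 1 = 5.1962 ≠ 7.0000 ✗
  …
  (2.5, 1.5, 60°): r_1=7.0000, r_2=1.7321, r_3=0.5774, r_4=0.5774 — all match ✓
Only this pose fits every beam.

(x, y, θ) = (2.5, 1.5, 60°)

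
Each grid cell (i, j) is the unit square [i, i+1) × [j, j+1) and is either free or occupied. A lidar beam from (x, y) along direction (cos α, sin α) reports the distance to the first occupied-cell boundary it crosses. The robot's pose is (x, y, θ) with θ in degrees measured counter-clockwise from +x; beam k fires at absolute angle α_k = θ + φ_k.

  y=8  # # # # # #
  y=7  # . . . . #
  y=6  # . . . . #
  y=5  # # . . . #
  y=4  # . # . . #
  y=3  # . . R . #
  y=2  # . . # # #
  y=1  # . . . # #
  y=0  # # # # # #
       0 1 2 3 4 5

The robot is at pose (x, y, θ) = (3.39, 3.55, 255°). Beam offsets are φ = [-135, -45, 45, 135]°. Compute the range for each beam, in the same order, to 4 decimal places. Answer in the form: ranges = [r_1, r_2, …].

beam 1: φ=-135°, α=120°
  direction (-0.5000, 0.8660); cell (3,3); t to first gridline: x 0.7800, y 0.5196 (then +2.0000 / +1.1547)
    (3,4) via y @ 0.5196
    (2,4) via x @ 0.7800  # hit
  → r_1 = 0.7800
beam 2: φ=-45°, α=210°
  direction (-0.8660, -0.5000); cell (3,3); t to first gridline: x 0.4503, y 1.1000 (then +1.1547 / +2.0000)
    (2,3) via x @ 0.4503
    (2,2) via y @ 1.1000
    (1,2) via x @ 1.6050
    (0,2) via x @ 2.7597  # hit
  → r_2 = 2.7597
beam 3: φ=45°, α=300°
  direction (0.5000, -0.8660); cell (3,3); t to first gridline: x 1.2200, y 0.6351 (then +2.0000 / +1.1547)
    (3,2) via y @ 0.6351  # hit
  → r_3 = 0.6351
beam 4: φ=135°, α=30°
  direction (0.8660, 0.5000); cell (3,3); t to first gridline: x 0.7044, y 0.9000 (then +1.1547 / +2.0000)
    (4,3) via x @ 0.7044
    (4,4) via y @ 0.9000
    (5,4) via x @ 1.8591  # hit
  → r_4 = 1.8591

ranges = [0.7800, 2.7597, 0.6351, 1.8591]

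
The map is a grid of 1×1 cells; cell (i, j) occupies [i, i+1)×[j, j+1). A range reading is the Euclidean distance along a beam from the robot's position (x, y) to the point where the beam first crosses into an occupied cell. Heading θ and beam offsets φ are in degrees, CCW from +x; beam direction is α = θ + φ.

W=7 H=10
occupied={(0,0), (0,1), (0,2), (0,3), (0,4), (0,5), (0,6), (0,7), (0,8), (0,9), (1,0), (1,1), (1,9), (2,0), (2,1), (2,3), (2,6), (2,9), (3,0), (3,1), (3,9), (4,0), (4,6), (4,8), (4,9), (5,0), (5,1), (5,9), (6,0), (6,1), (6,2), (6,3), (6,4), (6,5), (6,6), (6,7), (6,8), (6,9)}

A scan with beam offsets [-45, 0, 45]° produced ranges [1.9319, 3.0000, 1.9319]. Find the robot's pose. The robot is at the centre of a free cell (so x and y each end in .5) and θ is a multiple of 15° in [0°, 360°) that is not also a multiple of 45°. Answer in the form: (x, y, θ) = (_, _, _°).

(x, y, θ) = (1.5, 8.5, 330°)

Enumerate (i+0.5, j+0.5, θ) over the 32 free cells and 16 admissible headings. For each, cast all 3 beams and compare to the given ranges.
  (3.5, 8.5, 150°): beam 1 = 0.5176 ≠ 1.9319 ✗
  (3.5, 7.5, 75°): beam 1 = 1.0000 ≠ 1.9319 ✗
  (5.5, 8.5, 150°): beam 1 = 0.5176 ≠ 1.9319 ✗
  (2.5, 8.5, 345°): beam 1 = 7.0000 ≠ 1.9319 ✗
  …
  (1.5, 8.5, 330°): r_1=1.9319, r_2=3.0000, r_3=1.9319 — all match ✓
Unique over the lattice → pose = (1.5, 8.5, 330°).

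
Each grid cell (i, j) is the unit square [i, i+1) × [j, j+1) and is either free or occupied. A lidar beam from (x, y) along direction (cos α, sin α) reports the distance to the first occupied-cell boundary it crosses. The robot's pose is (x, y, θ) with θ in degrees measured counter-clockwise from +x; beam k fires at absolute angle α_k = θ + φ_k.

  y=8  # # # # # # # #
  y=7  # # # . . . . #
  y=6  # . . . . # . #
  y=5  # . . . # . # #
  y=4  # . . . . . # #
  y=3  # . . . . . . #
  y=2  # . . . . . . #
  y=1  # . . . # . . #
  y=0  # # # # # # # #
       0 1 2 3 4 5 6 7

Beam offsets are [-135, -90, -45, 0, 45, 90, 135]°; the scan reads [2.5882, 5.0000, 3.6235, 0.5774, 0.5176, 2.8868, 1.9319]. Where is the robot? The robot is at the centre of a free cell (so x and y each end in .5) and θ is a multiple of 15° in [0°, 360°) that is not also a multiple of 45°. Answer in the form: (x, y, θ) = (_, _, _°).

Candidates: 35 free-cell centres × 16 headings = 560 poses. Raycast each; keep the one whose scan matches to 4 dp.
  (2.5, 3.5, 210°): beam 1 = 4.6587 ≠ 2.5882 ✗
  (4.5, 2.5, 15°): beam 1 = 0.5774 ≠ 2.5882 ✗
  (3.5, 5.5, 345°): beam 1 = 2.8868 ≠ 2.5882 ✗
  (3.5, 6.5, 75°): beam 1 = 1.0000 ≠ 2.5882 ✗
  (3.5, 6.5, 165°): beam 1 = 3.0000 ≠ 2.5882 ✗
  …
  (3.5, 5.5, 330°): r_1=2.5882, r_2=5.0000, r_3=3.6235, r_4=0.5774, r_5=0.5176, r_6=2.8868, r_7=1.9319 — all match ✓
Unique over the lattice → pose = (3.5, 5.5, 330°).

(x, y, θ) = (3.5, 5.5, 330°)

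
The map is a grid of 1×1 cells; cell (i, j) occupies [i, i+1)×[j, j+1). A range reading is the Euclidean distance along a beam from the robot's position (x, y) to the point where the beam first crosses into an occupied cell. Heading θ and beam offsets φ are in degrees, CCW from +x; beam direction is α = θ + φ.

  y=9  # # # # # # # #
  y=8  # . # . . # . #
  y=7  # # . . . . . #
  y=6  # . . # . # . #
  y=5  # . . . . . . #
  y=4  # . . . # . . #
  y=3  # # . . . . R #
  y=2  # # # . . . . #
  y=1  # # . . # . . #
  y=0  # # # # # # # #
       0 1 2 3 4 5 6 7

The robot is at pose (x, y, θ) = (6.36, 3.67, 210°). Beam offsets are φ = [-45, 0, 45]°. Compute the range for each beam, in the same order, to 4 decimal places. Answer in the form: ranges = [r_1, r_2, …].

ranges = [1.4080, 5.0345, 2.7642]

beam 1: φ=-45°, α=165°
  d=(-0.9659,0.2588)  start (6,3)  tX=0.3727 tY=1.2750  stride 1/|dx|=1.0353 1/|dy|=3.8637
    cross x-line → (5,3), t=0.3727
    cross y-line → (5,4), t=1.2750
    cross x-line → (4,4), t=1.4080 (wall)
  → r_1 = 1.4080
beam 2: φ=0°, α=210°
  d=(-0.8660,-0.5000)  start (6,3)  tX=0.4157 tY=1.3400  stride 1/|dx|=1.1547 1/|dy|=2.0000
    cross x-line → (5,3), t=0.4157
    cross y-line → (5,2), t=1.3400
    cross x-line → (4,2), t=1.5704
    cross x-line → (3,2), t=2.7251
    cross y-line → (3,1), t=3.3400
    cross x-line → (2,1), t=3.8798
    cross x-line → (1,1), t=5.0345 (wall)
  → r_2 = 5.0345
beam 3: φ=45°, α=255°
  d=(-0.2588,-0.9659)  start (6,3)  tX=1.3909 tY=0.6936  stride 1/|dx|=3.8637 1/|dy|=1.0353
    cross y-line → (6,2), t=0.6936
    cross x-line → (5,2), t=1.3909
    cross y-line → (5,1), t=1.7289
    cross y-line → (5,0), t=2.7642 (wall)
  → r_3 = 2.7642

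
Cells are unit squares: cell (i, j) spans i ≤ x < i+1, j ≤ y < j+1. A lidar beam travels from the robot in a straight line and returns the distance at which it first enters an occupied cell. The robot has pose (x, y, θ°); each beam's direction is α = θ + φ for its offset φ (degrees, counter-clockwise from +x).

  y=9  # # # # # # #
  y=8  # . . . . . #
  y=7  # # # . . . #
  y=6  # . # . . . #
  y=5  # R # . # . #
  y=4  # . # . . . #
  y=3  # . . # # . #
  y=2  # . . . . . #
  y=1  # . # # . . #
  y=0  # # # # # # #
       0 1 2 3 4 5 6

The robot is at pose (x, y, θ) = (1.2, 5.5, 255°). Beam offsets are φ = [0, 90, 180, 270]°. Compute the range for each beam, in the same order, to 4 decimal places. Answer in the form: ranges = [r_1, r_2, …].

beam 1: φ=0°, α=255°
  dir = (cos 255°, sin 255°) = (-0.2588, -0.9659); from cell (1,5)
  next x-line at t=0.7727, next y-line at t=0.5176; Δt_x=3.8637, Δt_y=1.0353
    y: enter (1,4) at t=0.5176
    x: enter (0,4) at t=0.7727 ← occupied
  → r_1 = 0.7727
beam 2: φ=90°, α=345°
  dir = (cos 345°, sin 345°) = (0.9659, -0.2588); from cell (1,5)
  next x-line at t=0.8282, next y-line at t=1.9319; Δt_x=1.0353, Δt_y=3.8637
    x: enter (2,5) at t=0.8282 ← occupied
  → r_2 = 0.8282
beam 3: φ=180°, α=75°
  dir = (cos 75°, sin 75°) = (0.2588, 0.9659); from cell (1,5)
  next x-line at t=3.0910, next y-line at t=0.5176; Δt_x=3.8637, Δt_y=1.0353
    y: enter (1,6) at t=0.5176
    y: enter (1,7) at t=1.5529 ← occupied
  → r_3 = 1.5529
beam 4: φ=270°, α=165°
  dir = (cos 165°, sin 165°) = (-0.9659, 0.2588); from cell (1,5)
  next x-line at t=0.2071, next y-line at t=1.9319; Δt_x=1.0353, Δt_y=3.8637
    x: enter (0,5) at t=0.2071 ← occupied
  → r_4 = 0.2071

ranges = [0.7727, 0.8282, 1.5529, 0.2071]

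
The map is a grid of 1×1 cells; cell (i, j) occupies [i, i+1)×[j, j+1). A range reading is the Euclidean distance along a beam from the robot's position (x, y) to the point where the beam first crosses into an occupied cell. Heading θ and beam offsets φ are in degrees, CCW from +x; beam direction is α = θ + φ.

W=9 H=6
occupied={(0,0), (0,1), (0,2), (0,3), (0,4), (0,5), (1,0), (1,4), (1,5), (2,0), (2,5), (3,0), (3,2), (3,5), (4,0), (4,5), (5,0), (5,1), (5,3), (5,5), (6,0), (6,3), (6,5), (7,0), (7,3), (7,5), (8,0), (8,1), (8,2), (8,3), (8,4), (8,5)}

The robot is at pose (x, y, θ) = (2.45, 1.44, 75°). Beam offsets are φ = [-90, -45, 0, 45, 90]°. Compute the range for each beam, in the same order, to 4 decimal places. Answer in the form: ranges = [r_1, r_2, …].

ranges = [1.7000, 1.1200, 3.6856, 2.9000, 1.5012]

beam 1: φ=-90°, α=345°
  d=(0.9659,-0.2588)  start (2,1)  tX=0.5694 tY=1.7000  stride 1/|dx|=1.0353 1/|dy|=3.8637
    cross x-line → (3,1), t=0.5694
    cross x-line → (4,1), t=1.6047
    cross y-line → (4,0), t=1.7000 (wall)
  → r_1 = 1.7000
beam 2: φ=-45°, α=30°
  d=(0.8660,0.5000)  start (2,1)  tX=0.6351 tY=1.1200  stride 1/|dx|=1.1547 1/|dy|=2.0000
    cross x-line → (3,1), t=0.6351
    cross y-line → (3,2), t=1.1200 (wall)
  → r_2 = 1.1200
beam 3: φ=0°, α=75°
  d=(0.2588,0.9659)  start (2,1)  tX=2.1250 tY=0.5798  stride 1/|dx|=3.8637 1/|dy|=1.0353
    cross y-line → (2,2), t=0.5798
    cross y-line → (2,3), t=1.6150
    cross x-line → (3,3), t=2.1250
    cross y-line → (3,4), t=2.6503
    cross y-line → (3,5), t=3.6856 (wall)
  → r_3 = 3.6856
beam 4: φ=45°, α=120°
  d=(-0.5000,0.8660)  start (2,1)  tX=0.9000 tY=0.6466  stride 1/|dx|=2.0000 1/|dy|=1.1547
    cross y-line → (2,2), t=0.6466
    cross x-line → (1,2), t=0.9000
    cross y-line → (1,3), t=1.8013
    cross x-line → (0,3), t=2.9000 (wall)
  → r_4 = 2.9000
beam 5: φ=90°, α=165°
  d=(-0.9659,0.2588)  start (2,1)  tX=0.4659 tY=2.1637  stride 1/|dx|=1.0353 1/|dy|=3.8637
    cross x-line → (1,1), t=0.4659
    cross x-line → (0,1), t=1.5012 (wall)
  → r_5 = 1.5012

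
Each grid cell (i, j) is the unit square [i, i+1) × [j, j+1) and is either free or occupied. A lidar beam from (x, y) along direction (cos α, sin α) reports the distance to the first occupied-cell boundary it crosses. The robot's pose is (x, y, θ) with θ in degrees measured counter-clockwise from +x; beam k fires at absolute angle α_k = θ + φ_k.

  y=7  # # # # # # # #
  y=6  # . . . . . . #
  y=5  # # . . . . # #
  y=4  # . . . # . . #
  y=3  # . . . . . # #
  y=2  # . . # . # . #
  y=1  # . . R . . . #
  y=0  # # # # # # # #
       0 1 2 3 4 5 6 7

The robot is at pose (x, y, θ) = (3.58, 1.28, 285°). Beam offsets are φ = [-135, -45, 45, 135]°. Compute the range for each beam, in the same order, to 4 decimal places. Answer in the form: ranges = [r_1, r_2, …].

ranges = [2.9791, 0.3233, 0.5600, 0.8314]

beam 1: φ=-135°, α=150°
  cosα=-0.8660 sinα=0.5000 | (3,1) | tMaxX 0.6697 tMaxY 1.4400 | tΔX 1.1547 tΔY 2.0000
    t=0.6697 [x] (2,1)
    t=1.4400 [y] (2,2)
    t=1.8244 [x] (1,2)
    t=2.9791 [x] (0,2) — stop
  → r_1 = 2.9791
beam 2: φ=-45°, α=240°
  cosα=-0.5000 sinα=-0.8660 | (3,1) | tMaxX 1.1600 tMaxY 0.3233 | tΔX 2.0000 tΔY 1.1547
    t=0.3233 [y] (3,0) — stop
  → r_2 = 0.3233
beam 3: φ=45°, α=330°
  cosα=0.8660 sinα=-0.5000 | (3,1) | tMaxX 0.4850 tMaxY 0.5600 | tΔX 1.1547 tΔY 2.0000
    t=0.4850 [x] (4,1)
    t=0.5600 [y] (4,0) — stop
  → r_3 = 0.5600
beam 4: φ=135°, α=60°
  cosα=0.5000 sinα=0.8660 | (3,1) | tMaxX 0.8400 tMaxY 0.8314 | tΔX 2.0000 tΔY 1.1547
    t=0.8314 [y] (3,2) — stop
  → r_4 = 0.8314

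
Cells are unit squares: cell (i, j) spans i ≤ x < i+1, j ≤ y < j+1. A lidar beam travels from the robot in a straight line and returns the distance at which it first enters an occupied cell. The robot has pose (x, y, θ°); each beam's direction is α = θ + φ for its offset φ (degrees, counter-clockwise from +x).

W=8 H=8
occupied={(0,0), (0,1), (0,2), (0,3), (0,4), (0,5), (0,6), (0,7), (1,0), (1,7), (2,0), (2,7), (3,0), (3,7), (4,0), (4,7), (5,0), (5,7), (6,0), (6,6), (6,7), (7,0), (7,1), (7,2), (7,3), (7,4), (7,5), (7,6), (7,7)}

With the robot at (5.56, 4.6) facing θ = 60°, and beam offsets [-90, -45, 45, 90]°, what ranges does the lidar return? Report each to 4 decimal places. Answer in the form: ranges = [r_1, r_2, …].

ranges = [1.6628, 1.4908, 2.4847, 4.8000]

beam 1: φ=-90°, α=330°
  d=(0.8660,-0.5000)  start (5,4)  tX=0.5081 tY=1.2000  stride 1/|dx|=1.1547 1/|dy|=2.0000
    cross x-line → (6,4), t=0.5081
    cross y-line → (6,3), t=1.2000
    cross x-line → (7,3), t=1.6628 (wall)
  → r_1 = 1.6628
beam 2: φ=-45°, α=15°
  d=(0.9659,0.2588)  start (5,4)  tX=0.4555 tY=1.5455  stride 1/|dx|=1.0353 1/|dy|=3.8637
    cross x-line → (6,4), t=0.4555
    cross x-line → (7,4), t=1.4908 (wall)
  → r_2 = 1.4908
beam 3: φ=45°, α=105°
  d=(-0.2588,0.9659)  start (5,4)  tX=2.1637 tY=0.4141  stride 1/|dx|=3.8637 1/|dy|=1.0353
    cross y-line → (5,5), t=0.4141
    cross y-line → (5,6), t=1.4494
    cross x-line → (4,6), t=2.1637
    cross y-line → (4,7), t=2.4847 (wall)
  → r_3 = 2.4847
beam 4: φ=90°, α=150°
  d=(-0.8660,0.5000)  start (5,4)  tX=0.6466 tY=0.8000  stride 1/|dx|=1.1547 1/|dy|=2.0000
    cross x-line → (4,4), t=0.6466
    cross y-line → (4,5), t=0.8000
    cross x-line → (3,5), t=1.8013
    cross y-line → (3,6), t=2.8000
    cross x-line → (2,6), t=2.9560
    cross x-line → (1,6), t=4.1107
    cross y-line → (1,7), t=4.8000 (wall)
  → r_4 = 4.8000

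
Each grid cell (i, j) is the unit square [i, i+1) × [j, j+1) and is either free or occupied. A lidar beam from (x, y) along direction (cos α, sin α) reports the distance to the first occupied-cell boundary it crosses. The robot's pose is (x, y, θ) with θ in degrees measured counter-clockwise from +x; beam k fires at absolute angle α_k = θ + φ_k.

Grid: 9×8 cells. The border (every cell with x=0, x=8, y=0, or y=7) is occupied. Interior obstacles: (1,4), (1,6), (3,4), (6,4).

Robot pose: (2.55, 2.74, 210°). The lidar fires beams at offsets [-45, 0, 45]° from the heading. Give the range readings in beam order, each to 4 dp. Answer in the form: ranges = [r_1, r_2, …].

beam 1: φ=-45°, α=165°
  cosα=-0.9659 sinα=0.2588 | (2,2) | tMaxX 0.5694 tMaxY 1.0046 | tΔX 1.0353 tΔY 3.8637
    t=0.5694 [x] (1,2)
    t=1.0046 [y] (1,3)
    t=1.6047 [x] (0,3) — stop
  → r_1 = 1.6047
beam 2: φ=0°, α=210°
  cosα=-0.8660 sinα=-0.5000 | (2,2) | tMaxX 0.6351 tMaxY 1.4800 | tΔX 1.1547 tΔY 2.0000
    t=0.6351 [x] (1,2)
    t=1.4800 [y] (1,1)
    t=1.7898 [x] (0,1) — stop
  → r_2 = 1.7898
beam 3: φ=45°, α=255°
  cosα=-0.2588 sinα=-0.9659 | (2,2) | tMaxX 2.1250 tMaxY 0.7661 | tΔX 3.8637 tΔY 1.0353
    t=0.7661 [y] (2,1)
    t=1.8014 [y] (2,0) — stop
  → r_3 = 1.8014

ranges = [1.6047, 1.7898, 1.8014]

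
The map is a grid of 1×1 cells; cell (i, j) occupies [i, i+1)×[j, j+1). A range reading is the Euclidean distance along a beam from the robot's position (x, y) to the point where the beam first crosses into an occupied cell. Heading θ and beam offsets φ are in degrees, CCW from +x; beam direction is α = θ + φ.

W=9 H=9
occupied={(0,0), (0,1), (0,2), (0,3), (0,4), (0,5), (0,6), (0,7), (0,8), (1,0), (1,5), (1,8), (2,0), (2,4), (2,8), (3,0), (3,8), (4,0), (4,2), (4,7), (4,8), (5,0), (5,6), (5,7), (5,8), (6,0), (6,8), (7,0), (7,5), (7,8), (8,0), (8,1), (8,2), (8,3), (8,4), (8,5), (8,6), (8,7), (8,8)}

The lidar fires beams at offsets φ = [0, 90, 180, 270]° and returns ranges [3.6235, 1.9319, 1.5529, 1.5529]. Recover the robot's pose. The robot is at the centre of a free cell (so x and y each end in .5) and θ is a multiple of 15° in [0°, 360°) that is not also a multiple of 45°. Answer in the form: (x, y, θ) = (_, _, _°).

The pose lattice has 42·16 = 672 candidates. Test each by forward raycasting.
  (5.5, 4.5, 285°): beam 4 = 4.6587 ≠ 1.5529 ✗
  (3.5, 1.5, 330°): beam 1 = 1.0000 ≠ 3.6235 ✗
  (3.5, 4.5, 330°): beam 1 = 5.1962 ≠ 3.6235 ✗
  …
  (4.5, 4.5, 345°): r_1=3.6235, r_2=1.9319, r_3=1.5529, r_4=1.5529 — all match ✓
Unique over the lattice → pose = (4.5, 4.5, 345°).

(x, y, θ) = (4.5, 4.5, 345°)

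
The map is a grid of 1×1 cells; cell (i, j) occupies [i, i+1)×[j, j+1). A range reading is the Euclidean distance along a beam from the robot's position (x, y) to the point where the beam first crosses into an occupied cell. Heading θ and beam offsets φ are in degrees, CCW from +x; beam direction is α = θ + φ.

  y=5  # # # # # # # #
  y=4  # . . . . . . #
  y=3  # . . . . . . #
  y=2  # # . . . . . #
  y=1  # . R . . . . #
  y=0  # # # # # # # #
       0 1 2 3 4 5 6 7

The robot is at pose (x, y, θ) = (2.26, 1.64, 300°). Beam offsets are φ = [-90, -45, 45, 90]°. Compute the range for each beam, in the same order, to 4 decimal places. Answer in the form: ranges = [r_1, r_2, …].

ranges = [1.2800, 0.6626, 2.4728, 5.4733]

beam 1: φ=-90°, α=210°
  cosα=-0.8660 sinα=-0.5000 | (2,1) | tMaxX 0.3002 tMaxY 1.2800 | tΔX 1.1547 tΔY 2.0000
    t=0.3002 [x] (1,1)
    t=1.2800 [y] (1,0) — stop
  → r_1 = 1.2800
beam 2: φ=-45°, α=255°
  cosα=-0.2588 sinα=-0.9659 | (2,1) | tMaxX 1.0046 tMaxY 0.6626 | tΔX 3.8637 tΔY 1.0353
    t=0.6626 [y] (2,0) — stop
  → r_2 = 0.6626
beam 3: φ=45°, α=345°
  cosα=0.9659 sinα=-0.2588 | (2,1) | tMaxX 0.7661 tMaxY 2.4728 | tΔX 1.0353 tΔY 3.8637
    t=0.7661 [x] (3,1)
    t=1.8014 [x] (4,1)
    t=2.4728 [y] (4,0) — stop
  → r_3 = 2.4728
beam 4: φ=90°, α=30°
  cosα=0.8660 sinα=0.5000 | (2,1) | tMaxX 0.8545 tMaxY 0.7200 | tΔX 1.1547 tΔY 2.0000
    t=0.7200 [y] (2,2)
    t=0.8545 [x] (3,2)
    t=2.0092 [x] (4,2)
    t=2.7200 [y] (4,3)
    t=3.1639 [x] (5,3)
    t=4.3186 [x] (6,3)
    t=4.7200 [y] (6,4)
    t=5.4733 [x] (7,4) — stop
  → r_4 = 5.4733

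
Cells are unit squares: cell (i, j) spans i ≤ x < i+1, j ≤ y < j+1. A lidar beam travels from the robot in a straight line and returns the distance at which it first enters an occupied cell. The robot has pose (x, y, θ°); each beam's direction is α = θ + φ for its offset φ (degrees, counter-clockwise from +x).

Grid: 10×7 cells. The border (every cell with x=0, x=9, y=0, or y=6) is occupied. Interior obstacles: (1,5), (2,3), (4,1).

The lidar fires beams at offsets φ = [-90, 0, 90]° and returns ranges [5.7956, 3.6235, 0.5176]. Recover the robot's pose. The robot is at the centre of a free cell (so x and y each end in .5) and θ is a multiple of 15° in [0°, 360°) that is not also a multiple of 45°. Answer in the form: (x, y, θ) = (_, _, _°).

(x, y, θ) = (8.5, 4.5, 255°)

Enumerate (i+0.5, j+0.5, θ) over the 37 free cells and 16 admissible headings. For each, cast all 3 beams and compare to the given ranges.
  (2.5, 1.5, 15°): beam 1 = 0.5176 ≠ 5.7956 ✗
  (7.5, 1.5, 105°): beam 1 = 1.5529 ≠ 5.7956 ✗
  (1.5, 2.5, 105°): beam 1 = 7.7646 ≠ 5.7956 ✗
  (7.5, 5.5, 60°): beam 1 = 1.7321 ≠ 5.7956 ✗
  …
  (8.5, 4.5, 255°): r_1=5.7956, r_2=3.6235, r_3=0.5176 — all match ✓
Unique over the lattice → pose = (8.5, 4.5, 255°).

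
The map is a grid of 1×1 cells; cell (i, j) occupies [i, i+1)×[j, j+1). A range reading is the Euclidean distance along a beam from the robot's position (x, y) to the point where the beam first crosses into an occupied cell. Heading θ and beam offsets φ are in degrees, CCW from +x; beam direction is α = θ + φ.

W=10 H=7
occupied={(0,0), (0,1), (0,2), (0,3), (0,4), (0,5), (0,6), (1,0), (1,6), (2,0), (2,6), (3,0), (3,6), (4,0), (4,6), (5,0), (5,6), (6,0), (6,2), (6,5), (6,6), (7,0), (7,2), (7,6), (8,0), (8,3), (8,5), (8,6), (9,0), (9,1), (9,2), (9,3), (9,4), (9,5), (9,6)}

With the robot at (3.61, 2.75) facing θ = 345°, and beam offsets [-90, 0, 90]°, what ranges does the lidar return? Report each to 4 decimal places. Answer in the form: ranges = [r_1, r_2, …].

ranges = [1.8117, 2.4743, 3.3646]

beam 1: φ=-90°, α=255°
  cosα=-0.2588 sinα=-0.9659 | (3,2) | tMaxX 2.3569 tMaxY 0.7765 | tΔX 3.8637 tΔY 1.0353
    t=0.7765 [y] (3,1)
    t=1.8117 [y] (3,0) — stop
  → r_1 = 1.8117
beam 2: φ=0°, α=345°
  cosα=0.9659 sinα=-0.2588 | (3,2) | tMaxX 0.4038 tMaxY 2.8978 | tΔX 1.0353 tΔY 3.8637
    t=0.4038 [x] (4,2)
    t=1.4390 [x] (5,2)
    t=2.4743 [x] (6,2) — stop
  → r_2 = 2.4743
beam 3: φ=90°, α=75°
  cosα=0.2588 sinα=0.9659 | (3,2) | tMaxX 1.5068 tMaxY 0.2588 | tΔX 3.8637 tΔY 1.0353
    t=0.2588 [y] (3,3)
    t=1.2941 [y] (3,4)
    t=1.5068 [x] (4,4)
    t=2.3294 [y] (4,5)
    t=3.3646 [y] (4,6) — stop
  → r_3 = 3.3646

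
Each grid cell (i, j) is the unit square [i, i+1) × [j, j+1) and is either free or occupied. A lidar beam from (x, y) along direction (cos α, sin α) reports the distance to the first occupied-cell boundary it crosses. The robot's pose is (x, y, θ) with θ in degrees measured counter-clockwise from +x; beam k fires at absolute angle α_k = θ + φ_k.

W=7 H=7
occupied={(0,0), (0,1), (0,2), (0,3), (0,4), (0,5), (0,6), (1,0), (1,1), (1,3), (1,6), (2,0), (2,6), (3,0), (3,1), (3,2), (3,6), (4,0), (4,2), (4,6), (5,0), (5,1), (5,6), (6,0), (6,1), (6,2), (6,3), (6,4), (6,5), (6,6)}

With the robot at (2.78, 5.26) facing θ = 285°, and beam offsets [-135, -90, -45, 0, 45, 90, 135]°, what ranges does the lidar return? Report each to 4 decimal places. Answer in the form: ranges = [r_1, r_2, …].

ranges = [1.4800, 1.8428, 1.5600, 2.3397, 3.7181, 2.8591, 0.8545]

beam 1: φ=-135°, α=150°
  dir = (cos 150°, sin 150°) = (-0.8660, 0.5000); from cell (2,5)
  next x-line at t=0.9007, next y-line at t=1.4800; Δt_x=1.1547, Δt_y=2.0000
    x: enter (1,5) at t=0.9007
    y: enter (1,6) at t=1.4800 ← occupied
  → r_1 = 1.4800
beam 2: φ=-90°, α=195°
  dir = (cos 195°, sin 195°) = (-0.9659, -0.2588); from cell (2,5)
  next x-line at t=0.8075, next y-line at t=1.0046; Δt_x=1.0353, Δt_y=3.8637
    x: enter (1,5) at t=0.8075
    y: enter (1,4) at t=1.0046
    x: enter (0,4) at t=1.8428 ← occupied
  → r_2 = 1.8428
beam 3: φ=-45°, α=240°
  dir = (cos 240°, sin 240°) = (-0.5000, -0.8660); from cell (2,5)
  next x-line at t=1.5600, next y-line at t=0.3002; Δt_x=2.0000, Δt_y=1.1547
    y: enter (2,4) at t=0.3002
    y: enter (2,3) at t=1.4549
    x: enter (1,3) at t=1.5600 ← occupied
  → r_3 = 1.5600
beam 4: φ=0°, α=285°
  dir = (cos 285°, sin 285°) = (0.2588, -0.9659); from cell (2,5)
  next x-line at t=0.8500, next y-line at t=0.2692; Δt_x=3.8637, Δt_y=1.0353
    y: enter (2,4) at t=0.2692
    x: enter (3,4) at t=0.8500
    y: enter (3,3) at t=1.3044
    y: enter (3,2) at t=2.3397 ← occupied
  → r_4 = 2.3397
beam 5: φ=45°, α=330°
  dir = (cos 330°, sin 330°) = (0.8660, -0.5000); from cell (2,5)
  next x-line at t=0.2540, next y-line at t=0.5200; Δt_x=1.1547, Δt_y=2.0000
    x: enter (3,5) at t=0.2540
    y: enter (3,4) at t=0.5200
    x: enter (4,4) at t=1.4087
    y: enter (4,3) at t=2.5200
    x: enter (5,3) at t=2.5634
    x: enter (6,3) at t=3.7181 ← occupied
  → r_5 = 3.7181
beam 6: φ=90°, α=15°
  dir = (cos 15°, sin 15°) = (0.9659, 0.2588); from cell (2,5)
  next x-line at t=0.2278, next y-line at t=2.8591; Δt_x=1.0353, Δt_y=3.8637
    x: enter (3,5) at t=0.2278
    x: enter (4,5) at t=1.2630
    x: enter (5,5) at t=2.2983
    y: enter (5,6) at t=2.8591 ← occupied
  → r_6 = 2.8591
beam 7: φ=135°, α=60°
  dir = (cos 60°, sin 60°) = (0.5000, 0.8660); from cell (2,5)
  next x-line at t=0.4400, next y-line at t=0.8545; Δt_x=2.0000, Δt_y=1.1547
    x: enter (3,5) at t=0.4400
    y: enter (3,6) at t=0.8545 ← occupied
  → r_7 = 0.8545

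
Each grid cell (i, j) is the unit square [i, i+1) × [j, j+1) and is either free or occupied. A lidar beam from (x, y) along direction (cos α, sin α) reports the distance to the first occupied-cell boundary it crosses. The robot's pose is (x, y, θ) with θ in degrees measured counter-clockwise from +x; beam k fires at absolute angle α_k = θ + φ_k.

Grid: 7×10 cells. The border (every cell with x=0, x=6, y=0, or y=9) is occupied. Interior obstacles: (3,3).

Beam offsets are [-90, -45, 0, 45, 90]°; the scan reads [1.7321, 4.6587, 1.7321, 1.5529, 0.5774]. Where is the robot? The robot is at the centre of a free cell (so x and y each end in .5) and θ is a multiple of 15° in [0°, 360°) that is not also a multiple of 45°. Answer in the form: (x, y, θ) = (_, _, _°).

(x, y, θ) = (5.5, 2.5, 240°)

Candidates: 39 free-cell centres × 16 headings = 624 poses. Raycast each; keep the one whose scan matches to 4 dp.
  (3.5, 2.5, 120°): beam 1 = 2.8868 ≠ 1.7321 ✗
  (4.5, 2.5, 120°): beam 2 = 5.7956 ≠ 4.6587 ✗
  (4.5, 6.5, 15°): beam 1 = 5.6940 ≠ 1.7321 ✗
  (3.5, 7.5, 120°): beam 1 = 2.8868 ≠ 1.7321 ✗
  …
  (5.5, 2.5, 240°): r_1=1.7321, r_2=4.6587, r_3=1.7321, r_4=1.5529, r_5=0.5774 — all match ✓
Only this pose fits every beam.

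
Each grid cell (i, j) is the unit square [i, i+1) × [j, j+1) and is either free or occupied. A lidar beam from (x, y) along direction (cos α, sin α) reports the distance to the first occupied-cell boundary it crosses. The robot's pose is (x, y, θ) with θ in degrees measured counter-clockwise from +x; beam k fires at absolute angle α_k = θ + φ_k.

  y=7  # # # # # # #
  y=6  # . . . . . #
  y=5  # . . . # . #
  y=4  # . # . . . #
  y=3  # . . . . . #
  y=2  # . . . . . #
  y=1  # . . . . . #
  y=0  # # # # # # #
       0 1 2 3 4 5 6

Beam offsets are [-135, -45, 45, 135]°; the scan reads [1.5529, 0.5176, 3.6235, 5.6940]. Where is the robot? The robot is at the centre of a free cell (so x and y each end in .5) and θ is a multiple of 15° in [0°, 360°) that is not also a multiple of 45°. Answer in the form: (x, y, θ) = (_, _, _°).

Candidates: 28 free-cell centres × 16 headings = 448 poses. Raycast each; keep the one whose scan matches to 4 dp.
  (1.5, 1.5, 60°): beam 1 = 0.5176 ≠ 1.5529 ✗
  (3.5, 3.5, 15°): beam 1 = 2.8868 ≠ 1.5529 ✗
  (3.5, 4.5, 300°): beam 1 = 0.5176 ≠ 1.5529 ✗
  (3.5, 4.5, 105°): beam 1 = 2.8868 ≠ 1.5529 ✗
  …
  (2.5, 1.5, 330°): r_1=1.5529, r_2=0.5176, r_3=3.6235, r_4=5.6940 — all match ✓
No second candidate reproduces the full scan.

(x, y, θ) = (2.5, 1.5, 330°)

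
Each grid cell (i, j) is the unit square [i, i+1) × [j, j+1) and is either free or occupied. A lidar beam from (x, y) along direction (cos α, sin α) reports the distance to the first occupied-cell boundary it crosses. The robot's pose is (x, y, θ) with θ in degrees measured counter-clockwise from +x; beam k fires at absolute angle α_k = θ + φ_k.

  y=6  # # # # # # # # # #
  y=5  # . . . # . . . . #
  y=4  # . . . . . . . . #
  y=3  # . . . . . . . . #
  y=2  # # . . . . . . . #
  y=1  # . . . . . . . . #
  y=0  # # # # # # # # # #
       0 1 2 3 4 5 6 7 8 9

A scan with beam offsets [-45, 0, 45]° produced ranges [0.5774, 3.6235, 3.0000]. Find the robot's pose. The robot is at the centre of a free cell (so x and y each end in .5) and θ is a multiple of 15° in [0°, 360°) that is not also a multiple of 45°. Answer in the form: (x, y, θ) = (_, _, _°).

Candidates: 38 free-cell centres × 16 headings = 608 poses. Raycast each; keep the one whose scan matches to 4 dp.
  (3.5, 4.5, 210°): beam 1 = 2.5882 ≠ 0.5774 ✗
  (6.5, 2.5, 300°): beam 1 = 1.5529 ≠ 0.5774 ✗
  (8.5, 3.5, 15°): beam 2 = 0.5176 ≠ 3.6235 ✗
  (5.5, 5.5, 330°): beam 1 = 4.6587 ≠ 0.5774 ✗
  …
  (4.5, 4.5, 165°): r_1=0.5774, r_2=3.6235, r_3=3.0000 — all match ✓
Unique over the lattice → pose = (4.5, 4.5, 165°).

(x, y, θ) = (4.5, 4.5, 165°)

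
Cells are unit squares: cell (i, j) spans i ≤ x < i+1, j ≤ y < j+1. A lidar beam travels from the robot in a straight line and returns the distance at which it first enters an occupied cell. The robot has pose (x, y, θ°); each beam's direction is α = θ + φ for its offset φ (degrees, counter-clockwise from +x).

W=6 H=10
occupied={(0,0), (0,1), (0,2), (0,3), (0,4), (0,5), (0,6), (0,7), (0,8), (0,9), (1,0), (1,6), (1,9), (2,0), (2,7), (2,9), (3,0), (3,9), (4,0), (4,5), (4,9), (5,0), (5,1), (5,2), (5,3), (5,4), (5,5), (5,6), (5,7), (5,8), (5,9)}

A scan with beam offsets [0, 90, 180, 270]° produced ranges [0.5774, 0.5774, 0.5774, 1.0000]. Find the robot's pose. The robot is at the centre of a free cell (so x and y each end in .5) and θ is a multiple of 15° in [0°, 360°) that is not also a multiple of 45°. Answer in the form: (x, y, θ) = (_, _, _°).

The pose lattice has 29·16 = 464 candidates. Test each by forward raycasting.
  (1.5, 3.5, 105°): beam 1 = 1.9319 ≠ 0.5774 ✗
  (3.5, 4.5, 165°): beam 1 = 2.5882 ≠ 0.5774 ✗
  (4.5, 8.5, 150°): beam 1 = 1.0000 ≠ 0.5774 ✗
  …
  (1.5, 7.5, 210°): r_1=0.5774, r_2=0.5774, r_3=0.5774, r_4=1.0000 — all match ✓
Only this pose fits every beam.

(x, y, θ) = (1.5, 7.5, 210°)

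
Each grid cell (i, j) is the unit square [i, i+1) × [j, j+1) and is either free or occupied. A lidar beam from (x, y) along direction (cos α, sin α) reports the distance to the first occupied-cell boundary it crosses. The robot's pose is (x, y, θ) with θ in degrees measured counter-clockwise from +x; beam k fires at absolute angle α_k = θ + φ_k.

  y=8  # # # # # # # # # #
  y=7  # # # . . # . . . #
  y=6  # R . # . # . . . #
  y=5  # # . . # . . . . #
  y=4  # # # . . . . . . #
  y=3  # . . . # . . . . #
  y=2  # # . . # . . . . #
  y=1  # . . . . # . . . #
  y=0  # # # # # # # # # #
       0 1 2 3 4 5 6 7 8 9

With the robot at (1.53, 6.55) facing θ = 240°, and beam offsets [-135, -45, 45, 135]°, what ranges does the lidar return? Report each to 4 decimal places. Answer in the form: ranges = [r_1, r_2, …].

beam 1: φ=-135°, α=105°
  direction (-0.2588, 0.9659); cell (1,6); t to first gridline: x 2.0478, y 0.4659 (then +3.8637 / +1.0353)
    (1,7) via y @ 0.4659  # hit
  → r_1 = 0.4659
beam 2: φ=-45°, α=195°
  direction (-0.9659, -0.2588); cell (1,6); t to first gridline: x 0.5487, y 2.1250 (then +1.0353 / +3.8637)
    (0,6) via x @ 0.5487  # hit
  → r_2 = 0.5487
beam 3: φ=45°, α=285°
  direction (0.2588, -0.9659); cell (1,6); t to first gridline: x 1.8159, y 0.5694 (then +3.8637 / +1.0353)
    (1,5) via y @ 0.5694  # hit
  → r_3 = 0.5694
beam 4: φ=135°, α=15°
  direction (0.9659, 0.2588); cell (1,6); t to first gridline: x 0.4866, y 1.7387 (then +1.0353 / +3.8637)
    (2,6) via x @ 0.4866
    (3,6) via x @ 1.5219  # hit
  → r_4 = 1.5219

ranges = [0.4659, 0.5487, 0.5694, 1.5219]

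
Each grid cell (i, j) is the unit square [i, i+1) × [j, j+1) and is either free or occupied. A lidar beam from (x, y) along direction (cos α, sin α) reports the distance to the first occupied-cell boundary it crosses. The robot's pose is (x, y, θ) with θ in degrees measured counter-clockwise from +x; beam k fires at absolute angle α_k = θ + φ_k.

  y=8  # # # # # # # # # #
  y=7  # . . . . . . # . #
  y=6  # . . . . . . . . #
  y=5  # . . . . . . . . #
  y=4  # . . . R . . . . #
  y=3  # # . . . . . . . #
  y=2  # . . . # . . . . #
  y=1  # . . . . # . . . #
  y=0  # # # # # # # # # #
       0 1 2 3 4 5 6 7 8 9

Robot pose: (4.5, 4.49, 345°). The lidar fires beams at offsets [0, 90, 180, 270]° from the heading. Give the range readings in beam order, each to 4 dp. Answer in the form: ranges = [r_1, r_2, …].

ranges = [4.6587, 3.6338, 3.6235, 1.5426]

beam 1: φ=0°, α=345°
  d=(0.9659,-0.2588)  start (4,4)  tX=0.5176 tY=1.8932  stride 1/|dx|=1.0353 1/|dy|=3.8637
    cross x-line → (5,4), t=0.5176
    cross x-line → (6,4), t=1.5529
    cross y-line → (6,3), t=1.8932
    cross x-line → (7,3), t=2.5882
    cross x-line → (8,3), t=3.6235
    cross x-line → (9,3), t=4.6587 (wall)
  → r_1 = 4.6587
beam 2: φ=90°, α=75°
  d=(0.2588,0.9659)  start (4,4)  tX=1.9319 tY=0.5280  stride 1/|dx|=3.8637 1/|dy|=1.0353
    cross y-line → (4,5), t=0.5280
    cross y-line → (4,6), t=1.5633
    cross x-line → (5,6), t=1.9319
    cross y-line → (5,7), t=2.5985
    cross y-line → (5,8), t=3.6338 (wall)
  → r_2 = 3.6338
beam 3: φ=180°, α=165°
  d=(-0.9659,0.2588)  start (4,4)  tX=0.5176 tY=1.9705  stride 1/|dx|=1.0353 1/|dy|=3.8637
    cross x-line → (3,4), t=0.5176
    cross x-line → (2,4), t=1.5529
    cross y-line → (2,5), t=1.9705
    cross x-line → (1,5), t=2.5882
    cross x-line → (0,5), t=3.6235 (wall)
  → r_3 = 3.6235
beam 4: φ=270°, α=255°
  d=(-0.2588,-0.9659)  start (4,4)  tX=1.9319 tY=0.5073  stride 1/|dx|=3.8637 1/|dy|=1.0353
    cross y-line → (4,3), t=0.5073
    cross y-line → (4,2), t=1.5426 (wall)
  → r_4 = 1.5426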